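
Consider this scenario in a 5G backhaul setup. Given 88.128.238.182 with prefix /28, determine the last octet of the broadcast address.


Given: IP = 88.128.238.182, prefix = /28
Host bits = 32 - 28 = 4
Network last octet = 182 AND mask = 176
Host part size = 2^4 - 1 = 15
Broadcast last octet = 176 OR 15 = 191

191


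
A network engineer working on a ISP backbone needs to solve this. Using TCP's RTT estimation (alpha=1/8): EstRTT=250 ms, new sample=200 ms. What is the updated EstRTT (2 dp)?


Given: EstRTT = 250 ms, SampleRTT = 200 ms, alpha = 1/8
New EstRTT = (1 - alpha) * EstRTT + alpha * SampleRTT
(7/8) * 250 = 218.75
(1/8) * 200 = 25
New EstRTT = 218.75 + 25 = 243.75 ms -> 243.75 ms (2 dp)

243.75


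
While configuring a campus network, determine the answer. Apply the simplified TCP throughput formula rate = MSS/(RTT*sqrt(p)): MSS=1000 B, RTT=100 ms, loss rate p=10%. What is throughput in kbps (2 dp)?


Given: MSS = 1000 bytes, RTT = 100 ms, loss = 10%
RTT in seconds = 100 / 1000 = 0.1
Loss rate = 10% = 0.1
sqrt(loss) = sqrt(0.1) = 0.316227766017
Throughput (bytes/s) = 1000 / (0.1 * 0.316227766017) = 31622.7766
Throughput (kbps) = 31622.7766 * 8 / 1000 = 252.982213 -> 252.98 kbps (2 dp)

252.98


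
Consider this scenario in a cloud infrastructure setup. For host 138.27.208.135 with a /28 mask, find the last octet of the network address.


Given: IP = 138.27.208.135, prefix = /28
Subnet mask = 255.255.255.240
Last octet of IP: 135
Last octet of mask: 240
Network last octet = 135 AND 240 = 128

128


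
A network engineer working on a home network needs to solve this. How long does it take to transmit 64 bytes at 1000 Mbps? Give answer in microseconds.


Given: packet = 64 bytes, bandwidth = 1000 Mbps
Packet in bits = 64 * 8 = 512 bits
Bandwidth = 1000 * 10^6 = 1000000000 bps
Time = 512 / 1000000000 seconds
Time in us = 512 * 10^6 / 1000000000 = 0.512

0.512


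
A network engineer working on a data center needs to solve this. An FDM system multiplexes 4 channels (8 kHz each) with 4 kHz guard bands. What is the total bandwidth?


Given: 4 channels, 8 kHz each, guard = 4 kHz
Channel bandwidth = 4 * 8 = 32 kHz
Guard bands = 3 gaps * 4 kHz = 12 kHz
Total = 32 + 12 = 44 kHz

44


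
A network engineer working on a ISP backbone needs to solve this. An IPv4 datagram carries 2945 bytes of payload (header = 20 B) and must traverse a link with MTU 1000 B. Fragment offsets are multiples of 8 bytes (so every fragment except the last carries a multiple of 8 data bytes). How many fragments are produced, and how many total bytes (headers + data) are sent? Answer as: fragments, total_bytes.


Max data per non-final fragment = floor((MTU - header)/8)*8 = floor((1000 - 20)/8)*8 = floor(980/8)*8 = 976 B
Final fragment needs no 8-byte alignment: it can carry up to MTU - header = 980 B
Non-final fragments needed = ceil((payload - 980) / 976) = ceil(1965/976) = ceil(2.0133) = 3
Number of fragments = 3 + 1 = 4
Fragment sizes (data): 3 * 976 B + 17 B (last, 17 <= 980 OK)
Total bytes sent = payload + n_frags * header = 2945 + 4*20 = 2945 + 80 = 3025 B

4, 3025


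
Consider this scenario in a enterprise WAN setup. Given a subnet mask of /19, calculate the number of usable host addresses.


Given: subnet mask /19
Host bits = 32 - 19 = 13
Total addresses = 2^13 = 8192
Usable hosts = 8192 - 2 (network + broadcast) = 8190

8190


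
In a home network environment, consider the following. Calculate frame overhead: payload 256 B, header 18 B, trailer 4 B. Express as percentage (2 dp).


Given: payload = 256 B, header = 18 B, trailer = 4 B
Overhead bytes = header + trailer = 18 + 4 = 22
Total frame = payload + overhead = 256 + 22 = 278
Overhead % = 22 / 278 * 100 = 7.9137% -> 7.91% (2 dp)

7.91


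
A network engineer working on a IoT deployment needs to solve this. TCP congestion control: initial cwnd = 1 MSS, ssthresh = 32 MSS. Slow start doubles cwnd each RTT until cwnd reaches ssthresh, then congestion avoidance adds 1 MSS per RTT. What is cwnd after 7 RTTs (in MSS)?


RTT 0: cwnd = 1 MSS (initial)
RTT 1: cwnd = 2 MSS (slow start, doubled)
RTT 2: cwnd = 4 MSS (slow start, doubled)
RTT 3: cwnd = 8 MSS (slow start, doubled)
RTT 4: cwnd = 16 MSS (slow start, doubled)
RTT 5: cwnd = 32 MSS (slow start, doubled)
RTT 6: cwnd = 33 MSS (congestion avoidance, +1)
RTT 7: cwnd = 34 MSS (congestion avoidance, +1)

34


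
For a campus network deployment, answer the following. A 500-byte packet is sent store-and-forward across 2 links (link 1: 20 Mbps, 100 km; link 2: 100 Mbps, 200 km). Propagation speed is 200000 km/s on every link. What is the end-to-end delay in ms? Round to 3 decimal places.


Packet = 500 bytes = 4000 bits. Store-and-forward: sum (t_trans + t_prop) per link.
Link 1: t_trans = 4000/(20*10^6) s = 0.2000 ms; t_prop = 100/200000 s = 0.5000 ms; subtotal = 0.7000 ms
Link 2: t_trans = 4000/(100*10^6) s = 0.0400 ms; t_prop = 200/200000 s = 1.0000 ms; subtotal = 1.0400 ms
End-to-end = 0.7000 + 1.0400 = 1.7400 ms -> 1.740 ms (3 dp)

1.740


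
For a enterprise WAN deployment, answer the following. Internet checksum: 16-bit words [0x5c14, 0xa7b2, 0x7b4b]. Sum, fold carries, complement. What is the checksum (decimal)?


Given words: [0x5c14, 0xa7b2, 0x7b4b]
Step 1: Sum all words
Raw sum = 23572 + 42930 + 31563 = 98065
Step 2: Fold carry: (32529 + 1) = 32530
One's complement = ~32530 & 0xFFFF = 33005

33005


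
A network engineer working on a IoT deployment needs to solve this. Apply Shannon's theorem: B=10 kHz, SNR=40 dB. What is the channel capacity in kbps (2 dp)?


Given: B = 10 kHz, SNR = 40 dB
SNR linear = 10^(40/10) = 10000
1 + SNR = 10001
log2(10001) = 13.2878566418
C = 10 * 1000 * 13.2878566418 = 132878.5664 bps
C = 132.878566 kbps -> 132.88 kbps (2 dp)

132.88


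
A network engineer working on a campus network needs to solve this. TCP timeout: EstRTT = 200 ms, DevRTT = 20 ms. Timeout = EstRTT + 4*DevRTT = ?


Given: EstRTT = 200 ms, DevRTT = 20 ms
Timeout = EstRTT + 4 * DevRTT
4 * DevRTT = 4 * 20 = 80
Timeout = 200 + 80 = 280 ms

280


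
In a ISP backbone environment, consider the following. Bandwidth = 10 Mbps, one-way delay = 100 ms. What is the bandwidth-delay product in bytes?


Given: bandwidth = 10 Mbps, delay = 100 ms
BDP in bits = 10 * 10^6 * 100 / 1000
BDP in bits = 1000000
BDP in bytes = 1000000 / 8 = 125000

125000


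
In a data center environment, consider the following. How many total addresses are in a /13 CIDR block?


Given: CIDR prefix /13
Host bits = 32 - 13 = 19
Total addresses = 2^19 = 524288

524288


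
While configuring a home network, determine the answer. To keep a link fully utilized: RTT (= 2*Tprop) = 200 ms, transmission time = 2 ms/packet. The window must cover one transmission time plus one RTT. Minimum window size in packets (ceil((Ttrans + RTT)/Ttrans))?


Given: Ttrans = 2 ms, RTT = 200 ms (= 2 * Tprop, Tprop = 100 ms)
Time until first ACK returns = Ttrans + RTT = 2 + 200 = 202 ms
Need W * Ttrans >= Ttrans + RTT  ->  W >= (Ttrans + RTT) / Ttrans
(Ttrans + RTT) / Ttrans = 202 / 2 = 101
W_min = ceil(101) = 101

101


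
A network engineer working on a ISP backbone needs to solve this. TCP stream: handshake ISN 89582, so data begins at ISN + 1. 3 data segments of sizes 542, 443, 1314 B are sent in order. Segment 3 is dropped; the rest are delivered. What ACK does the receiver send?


SYN uses sequence number 89582; first data byte = ISN + 1 = 89583.
Segment 1: SEQ = 89583, len = 542 B, covers [89583, 90124]
Segment 2: SEQ = 90125, len = 443 B, covers [90125, 90567]
Segment 3: SEQ = 90568, len = 1314 B, covers [90568, 91881] [LOST]
In-order data received: bytes [89583, 90567] (segments 1..2).
Segment 3 missing -> gap begins at byte 90568.
Cumulative ACK = next expected in-order byte = 89583 + 542 + 443 = 90568

90568


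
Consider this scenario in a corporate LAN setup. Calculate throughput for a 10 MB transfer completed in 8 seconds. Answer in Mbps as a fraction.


Given: file = 10 MB, time = 8 s
File in Mb = 10 * 8 = 80 Mb
Throughput = 80 / 8 Mbps
Throughput = 10 Mbps

10


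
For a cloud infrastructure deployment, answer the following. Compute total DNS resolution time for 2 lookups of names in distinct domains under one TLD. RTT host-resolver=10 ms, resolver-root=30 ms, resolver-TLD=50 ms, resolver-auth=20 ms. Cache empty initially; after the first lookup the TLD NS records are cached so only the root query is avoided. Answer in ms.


Lookup 1 (cold cache): local + root + TLD + auth = 10 + 30 + 50 + 20 = 110 ms
Lookups 2..2 (TLD NS cached -> skip root; new domain -> still ask TLD and auth): local + TLD + auth = 10 + 50 + 20 = 80 ms each
Remaining 1 lookups: 1 * 80 = 80 ms
Total = 110 + 80 = 190 ms

190


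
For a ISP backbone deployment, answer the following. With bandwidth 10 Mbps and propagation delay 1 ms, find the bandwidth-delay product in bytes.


Given: bandwidth = 10 Mbps, delay = 1 ms
BDP in bits = 10 * 10^6 * 1 / 1000
BDP in bits = 10000
BDP in bytes = 10000 / 8 = 1250

1250


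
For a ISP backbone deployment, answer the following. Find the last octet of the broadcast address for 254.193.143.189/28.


Given: IP = 254.193.143.189, prefix = /28
Host bits = 32 - 28 = 4
Network last octet = 189 AND mask = 176
Host part size = 2^4 - 1 = 15
Broadcast last octet = 176 OR 15 = 191

191


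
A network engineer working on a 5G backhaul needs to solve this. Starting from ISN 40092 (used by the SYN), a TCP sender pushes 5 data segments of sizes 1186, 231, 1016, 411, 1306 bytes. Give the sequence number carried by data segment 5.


The SYN occupies sequence number ISN = 40092, so the first data byte is ISN + 1 = 40093.
SEQ of data segment i = (ISN + 1) + sum of payload sizes of segments 1..i-1.
Segment 1: SEQ = 40093, payload = 1186 bytes
Segment 2: SEQ = 41279, payload = 231 bytes
Segment 3: SEQ = 41510, payload = 1016 bytes
Segment 4: SEQ = 42526, payload = 411 bytes
Segment 5: SEQ = 42937, payload = 1306 bytes
SEQ of segment 5 = 40093 + 1186 + 231 + 1016 + 411 = 42937

42937


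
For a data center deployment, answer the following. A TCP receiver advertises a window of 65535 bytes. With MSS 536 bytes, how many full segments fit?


Given: RWND = 65535 bytes, MSS = 536 bytes
Full segments = floor(RWND / MSS)
Full segments = floor(65535 / 536)
Full segments = floor(122.2668) = 122

122


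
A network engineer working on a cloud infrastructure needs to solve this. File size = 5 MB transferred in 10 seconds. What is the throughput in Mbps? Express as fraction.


Given: file = 5 MB, time = 10 s
File in Mb = 5 * 8 = 40 Mb
Throughput = 40 / 10 Mbps
Throughput = 4 Mbps

4


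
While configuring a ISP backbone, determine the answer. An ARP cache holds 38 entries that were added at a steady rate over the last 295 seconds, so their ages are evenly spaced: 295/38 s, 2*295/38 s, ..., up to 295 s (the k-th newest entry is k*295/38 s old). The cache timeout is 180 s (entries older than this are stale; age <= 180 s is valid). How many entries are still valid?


Ages are k * 295/38 s for k = 1..38 (spacing = 7.7632 s).
Entry k is valid iff k * 295/38 <= 180 iff k <= 38 * 180 / 295 = 23.1864
n_valid = floor(23.1864) = 23
(n_stale = 38 - 23 = 15)

23


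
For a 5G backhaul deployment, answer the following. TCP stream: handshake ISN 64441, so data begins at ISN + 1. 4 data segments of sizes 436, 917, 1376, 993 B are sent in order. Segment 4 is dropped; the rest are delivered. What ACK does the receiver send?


SYN uses sequence number 64441; first data byte = ISN + 1 = 64442.
Segment 1: SEQ = 64442, len = 436 B, covers [64442, 64877]
Segment 2: SEQ = 64878, len = 917 B, covers [64878, 65794]
Segment 3: SEQ = 65795, len = 1376 B, covers [65795, 67170]
Segment 4: SEQ = 67171, len = 993 B, covers [67171, 68163] [LOST]
In-order data received: bytes [64442, 67170] (segments 1..3).
Segment 4 missing -> gap begins at byte 67171.
Cumulative ACK = next expected in-order byte = 64442 + 436 + 917 + 1376 = 67171

67171


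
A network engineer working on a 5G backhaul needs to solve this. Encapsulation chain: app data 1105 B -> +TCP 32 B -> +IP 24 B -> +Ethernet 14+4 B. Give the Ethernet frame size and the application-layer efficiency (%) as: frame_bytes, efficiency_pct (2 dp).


TCP segment = 1105 + 32 = 1137 B
IP packet = 1137 + 24 = 1161 B
Ethernet frame = 1161 + 14 + 4 = 1179 B
Efficiency = app / frame = 1105 / 1179 = 0.937235 = 93.7235% -> 93.72% (2 dp)

1179, 93.72


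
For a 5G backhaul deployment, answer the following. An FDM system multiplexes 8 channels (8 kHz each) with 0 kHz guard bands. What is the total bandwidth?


Given: 8 channels, 8 kHz each, guard = 0 kHz
Channel bandwidth = 8 * 8 = 64 kHz
Guard bands = 7 gaps * 0 kHz = 0 kHz
Total = 64 + 0 = 64 kHz

64


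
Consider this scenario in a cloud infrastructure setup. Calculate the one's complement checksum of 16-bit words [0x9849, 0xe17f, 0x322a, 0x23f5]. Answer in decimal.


Given words: [0x9849, 0xe17f, 0x322a, 0x23f5]
Step 1: Sum all words
Raw sum = 38985 + 57727 + 12842 + 9205 = 118759
Step 2: Fold carry: (53223 + 1) = 53224
One's complement = ~53224 & 0xFFFF = 12311

12311


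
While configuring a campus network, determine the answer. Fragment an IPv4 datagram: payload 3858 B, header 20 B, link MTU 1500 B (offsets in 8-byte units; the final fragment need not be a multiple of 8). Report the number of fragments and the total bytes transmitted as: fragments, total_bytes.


Max data per non-final fragment = floor((MTU - header)/8)*8 = floor((1500 - 20)/8)*8 = floor(1480/8)*8 = 1480 B
Final fragment needs no 8-byte alignment: it can carry up to MTU - header = 1480 B
Non-final fragments needed = ceil((payload - 1480) / 1480) = ceil(2378/1480) = ceil(1.6068) = 2
Number of fragments = 2 + 1 = 3
Fragment sizes (data): 2 * 1480 B + 898 B (last, 898 <= 1480 OK)
Total bytes sent = payload + n_frags * header = 3858 + 3*20 = 3858 + 60 = 3918 B

3, 3918


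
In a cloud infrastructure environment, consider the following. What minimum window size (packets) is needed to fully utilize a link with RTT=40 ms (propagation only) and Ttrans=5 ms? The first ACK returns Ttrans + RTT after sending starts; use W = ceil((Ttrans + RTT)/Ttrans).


Given: Ttrans = 5 ms, RTT = 40 ms (= 2 * Tprop, Tprop = 20 ms)
Time until first ACK returns = Ttrans + RTT = 5 + 40 = 45 ms
Need W * Ttrans >= Ttrans + RTT  ->  W >= (Ttrans + RTT) / Ttrans
(Ttrans + RTT) / Ttrans = 45 / 5 = 9
W_min = ceil(9) = 9

9


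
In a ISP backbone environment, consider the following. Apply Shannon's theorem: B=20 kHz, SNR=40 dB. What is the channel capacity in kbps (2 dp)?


Given: B = 20 kHz, SNR = 40 dB
SNR linear = 10^(40/10) = 10000
1 + SNR = 10001
log2(10001) = 13.2878566418
C = 20 * 1000 * 13.2878566418 = 265757.1328 bps
C = 265.757133 kbps -> 265.76 kbps (2 dp)

265.76


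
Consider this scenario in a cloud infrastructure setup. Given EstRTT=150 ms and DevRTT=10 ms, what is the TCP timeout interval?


Given: EstRTT = 150 ms, DevRTT = 10 ms
Timeout = EstRTT + 4 * DevRTT
4 * DevRTT = 4 * 10 = 40
Timeout = 150 + 40 = 190 ms

190


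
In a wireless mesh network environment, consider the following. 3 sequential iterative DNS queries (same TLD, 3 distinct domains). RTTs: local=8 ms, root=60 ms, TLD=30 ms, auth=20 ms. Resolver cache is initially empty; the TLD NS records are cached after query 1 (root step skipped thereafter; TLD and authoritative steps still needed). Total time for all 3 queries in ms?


Lookup 1 (cold cache): local + root + TLD + auth = 8 + 60 + 30 + 20 = 118 ms
Lookups 2..3 (TLD NS cached -> skip root; new domain -> still ask TLD and auth): local + TLD + auth = 8 + 30 + 20 = 58 ms each
Remaining 2 lookups: 2 * 58 = 116 ms
Total = 118 + 116 = 234 ms

234


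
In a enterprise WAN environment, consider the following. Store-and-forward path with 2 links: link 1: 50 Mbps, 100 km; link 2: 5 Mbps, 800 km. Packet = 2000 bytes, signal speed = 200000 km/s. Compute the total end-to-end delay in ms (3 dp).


Packet = 2000 bytes = 16000 bits. Store-and-forward: sum (t_trans + t_prop) per link.
Link 1: t_trans = 16000/(50*10^6) s = 0.3200 ms; t_prop = 100/200000 s = 0.5000 ms; subtotal = 0.8200 ms
Link 2: t_trans = 16000/(5*10^6) s = 3.2000 ms; t_prop = 800/200000 s = 4.0000 ms; subtotal = 7.2000 ms
End-to-end = 0.8200 + 7.2000 = 8.0200 ms -> 8.020 ms (3 dp)

8.020


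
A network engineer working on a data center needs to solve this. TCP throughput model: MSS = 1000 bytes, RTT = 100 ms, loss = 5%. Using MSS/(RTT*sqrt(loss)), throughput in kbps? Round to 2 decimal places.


Given: MSS = 1000 bytes, RTT = 100 ms, loss = 5%
RTT in seconds = 100 / 1000 = 0.1
Loss rate = 5% = 0.05
sqrt(loss) = sqrt(0.05) = 0.223606797750
Throughput (bytes/s) = 1000 / (0.1 * 0.223606797750) = 44721.3595
Throughput (kbps) = 44721.3595 * 8 / 1000 = 357.770876 -> 357.77 kbps (2 dp)

357.77


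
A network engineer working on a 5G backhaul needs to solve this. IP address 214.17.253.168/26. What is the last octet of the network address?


Given: IP = 214.17.253.168, prefix = /26
Subnet mask = 255.255.255.192
Last octet of IP: 168
Last octet of mask: 192
Network last octet = 168 AND 192 = 128

128


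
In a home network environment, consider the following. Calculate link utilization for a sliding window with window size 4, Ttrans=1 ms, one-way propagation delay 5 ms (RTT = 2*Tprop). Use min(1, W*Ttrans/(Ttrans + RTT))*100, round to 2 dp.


Given: W = 4, Ttrans = 1 ms, RTT = 10 ms (= 2 * Tprop, Tprop = 5 ms)
Cycle time = Ttrans + RTT = 1 + 10 = 11 ms (first packet sent until its ACK returns)
W * Ttrans = 4 * 1 = 4 ms of sending per cycle
W * Ttrans / (Ttrans + RTT) = 4 / 11 = 0.363636
U = min(1, 0.363636) = 0.363636
U% = 36.36%

36.36


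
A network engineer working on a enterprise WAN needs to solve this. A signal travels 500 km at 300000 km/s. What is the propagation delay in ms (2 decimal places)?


Given: distance = 500 km, speed = 300000 km/s
Delay = distance / speed = 500 / 300000 seconds
Delay in ms = 500 * 1000 / 300000
Delay = 1.6667 ms
Rounded to 2 dp = 1.67 ms

1.67


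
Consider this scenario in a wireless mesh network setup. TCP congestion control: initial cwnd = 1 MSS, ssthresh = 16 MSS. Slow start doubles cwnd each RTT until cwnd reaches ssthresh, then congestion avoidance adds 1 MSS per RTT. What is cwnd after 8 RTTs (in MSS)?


RTT 0: cwnd = 1 MSS (initial)
RTT 1: cwnd = 2 MSS (slow start, doubled)
RTT 2: cwnd = 4 MSS (slow start, doubled)
RTT 3: cwnd = 8 MSS (slow start, doubled)
RTT 4: cwnd = 16 MSS (slow start, doubled)
RTT 5: cwnd = 17 MSS (congestion avoidance, +1)
RTT 6: cwnd = 18 MSS (congestion avoidance, +1)
RTT 7: cwnd = 19 MSS (congestion avoidance, +1)
RTT 8: cwnd = 20 MSS (congestion avoidance, +1)

20


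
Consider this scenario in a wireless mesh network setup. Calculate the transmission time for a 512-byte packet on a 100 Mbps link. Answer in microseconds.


Given: packet = 512 bytes, bandwidth = 100 Mbps
Packet in bits = 512 * 8 = 4096 bits
Bandwidth = 100 * 10^6 = 100000000 bps
Time = 4096 / 100000000 seconds
Time in us = 4096 * 10^6 / 100000000 = 40.96

40.96


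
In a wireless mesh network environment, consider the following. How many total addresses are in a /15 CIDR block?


Given: CIDR prefix /15
Host bits = 32 - 15 = 17
Total addresses = 2^17 = 131072

131072


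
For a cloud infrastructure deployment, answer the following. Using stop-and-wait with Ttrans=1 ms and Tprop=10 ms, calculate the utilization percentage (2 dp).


Given: Ttrans = 1 ms, Tprop = 10 ms
RTT = 2 * Tprop = 2 * 10 = 20 ms
U = Ttrans / (Ttrans + RTT)
U = 1 / (1 + 20)
U = 1 / 21 = 0.047619
U% = 4.76%

4.76


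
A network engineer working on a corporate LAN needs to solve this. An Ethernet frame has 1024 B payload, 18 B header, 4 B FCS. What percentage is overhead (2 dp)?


Given: payload = 1024 B, header = 18 B, trailer = 4 B
Overhead bytes = header + trailer = 18 + 4 = 22
Total frame = payload + overhead = 1024 + 22 = 1046
Overhead % = 22 / 1046 * 100 = 2.1033% -> 2.10% (2 dp)

2.10


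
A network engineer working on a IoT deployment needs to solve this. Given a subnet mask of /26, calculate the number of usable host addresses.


Given: subnet mask /26
Host bits = 32 - 26 = 6
Total addresses = 2^6 = 64
Usable hosts = 64 - 2 (network + broadcast) = 62

62


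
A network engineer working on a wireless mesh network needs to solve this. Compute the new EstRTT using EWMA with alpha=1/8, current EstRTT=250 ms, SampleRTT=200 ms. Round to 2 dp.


Given: EstRTT = 250 ms, SampleRTT = 200 ms, alpha = 1/8
New EstRTT = (1 - alpha) * EstRTT + alpha * SampleRTT
(7/8) * 250 = 218.75
(1/8) * 200 = 25
New EstRTT = 218.75 + 25 = 243.75 ms -> 243.75 ms (2 dp)

243.75


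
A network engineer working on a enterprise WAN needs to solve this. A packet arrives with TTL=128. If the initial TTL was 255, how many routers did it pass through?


Given: initial TTL = 255, received TTL = 128
Hops = initial TTL - received TTL
Hops = 255 - 128 = 127

127


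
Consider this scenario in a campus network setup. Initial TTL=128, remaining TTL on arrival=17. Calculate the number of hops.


Given: initial TTL = 128, received TTL = 17
Hops = initial TTL - received TTL
Hops = 128 - 17 = 111

111


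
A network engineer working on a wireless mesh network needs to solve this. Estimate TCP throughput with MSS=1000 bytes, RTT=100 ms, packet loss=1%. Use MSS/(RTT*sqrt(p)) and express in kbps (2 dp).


Given: MSS = 1000 bytes, RTT = 100 ms, loss = 1%
RTT in seconds = 100 / 1000 = 0.1
Loss rate = 1% = 0.01
sqrt(loss) = sqrt(0.01) = 0.1
Throughput (bytes/s) = 1000 / (0.1 * 0.1) = 100000.0000
Throughput (kbps) = 100000.0000 * 8 / 1000 = 800.000000 -> 800.00 kbps (2 dp)

800.00


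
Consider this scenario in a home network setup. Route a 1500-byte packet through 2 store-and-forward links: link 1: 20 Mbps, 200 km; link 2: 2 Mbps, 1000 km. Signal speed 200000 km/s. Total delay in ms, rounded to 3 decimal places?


Packet = 1500 bytes = 12000 bits. Store-and-forward: sum (t_trans + t_prop) per link.
Link 1: t_trans = 12000/(20*10^6) s = 0.6000 ms; t_prop = 200/200000 s = 1.0000 ms; subtotal = 1.6000 ms
Link 2: t_trans = 12000/(2*10^6) s = 6.0000 ms; t_prop = 1000/200000 s = 5.0000 ms; subtotal = 11.0000 ms
End-to-end = 1.6000 + 11.0000 = 12.6000 ms -> 12.600 ms (3 dp)

12.600


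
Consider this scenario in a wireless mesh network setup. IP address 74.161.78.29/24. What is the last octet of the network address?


Given: IP = 74.161.78.29, prefix = /24
Subnet mask = 255.255.255.0
Last octet of IP: 29
Last octet of mask: 0
Network last octet = 29 AND 0 = 0

0


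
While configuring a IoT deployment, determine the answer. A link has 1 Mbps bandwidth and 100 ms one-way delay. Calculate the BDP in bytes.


Given: bandwidth = 1 Mbps, delay = 100 ms
BDP in bits = 1 * 10^6 * 100 / 1000
BDP in bits = 100000
BDP in bytes = 100000 / 8 = 12500

12500


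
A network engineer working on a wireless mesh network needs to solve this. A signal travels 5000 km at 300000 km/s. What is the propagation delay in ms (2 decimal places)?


Given: distance = 5000 km, speed = 300000 km/s
Delay = distance / speed = 5000 / 300000 seconds
Delay in ms = 5000 * 1000 / 300000
Delay = 16.6667 ms
Rounded to 2 dp = 16.67 ms

16.67


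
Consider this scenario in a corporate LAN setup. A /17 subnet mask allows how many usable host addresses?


Given: subnet mask /17
Host bits = 32 - 17 = 15
Total addresses = 2^15 = 32768
Usable hosts = 32768 - 2 (network + broadcast) = 32766

32766


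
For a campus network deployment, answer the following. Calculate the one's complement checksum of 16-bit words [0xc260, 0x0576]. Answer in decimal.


Given words: [0xc260, 0x0576]
Step 1: Sum all words
Raw sum = 49760 + 1398 = 51158
One's complement = ~51158 & 0xFFFF = 14377

14377


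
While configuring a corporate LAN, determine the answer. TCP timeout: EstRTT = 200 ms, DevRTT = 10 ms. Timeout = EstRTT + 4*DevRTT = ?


Given: EstRTT = 200 ms, DevRTT = 10 ms
Timeout = EstRTT + 4 * DevRTT
4 * DevRTT = 4 * 10 = 40
Timeout = 200 + 40 = 240 ms

240


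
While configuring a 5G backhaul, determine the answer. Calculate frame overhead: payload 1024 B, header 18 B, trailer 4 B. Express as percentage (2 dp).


Given: payload = 1024 B, header = 18 B, trailer = 4 B
Overhead bytes = header + trailer = 18 + 4 = 22
Total frame = payload + overhead = 1024 + 22 = 1046
Overhead % = 22 / 1046 * 100 = 2.1033% -> 2.10% (2 dp)

2.10


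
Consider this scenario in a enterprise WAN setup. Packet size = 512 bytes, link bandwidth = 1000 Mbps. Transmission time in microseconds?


Given: packet = 512 bytes, bandwidth = 1000 Mbps
Packet in bits = 512 * 8 = 4096 bits
Bandwidth = 1000 * 10^6 = 1000000000 bps
Time = 4096 / 1000000000 seconds
Time in us = 4096 * 10^6 / 1000000000 = 4.096

4.096


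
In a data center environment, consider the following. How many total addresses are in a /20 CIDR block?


Given: CIDR prefix /20
Host bits = 32 - 20 = 12
Total addresses = 2^12 = 4096

4096


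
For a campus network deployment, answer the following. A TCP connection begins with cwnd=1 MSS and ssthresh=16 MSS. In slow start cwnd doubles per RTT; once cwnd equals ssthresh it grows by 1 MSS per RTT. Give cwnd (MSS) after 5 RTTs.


RTT 0: cwnd = 1 MSS (initial)
RTT 1: cwnd = 2 MSS (slow start, doubled)
RTT 2: cwnd = 4 MSS (slow start, doubled)
RTT 3: cwnd = 8 MSS (slow start, doubled)
RTT 4: cwnd = 16 MSS (slow start, doubled)
RTT 5: cwnd = 17 MSS (congestion avoidance, +1)

17


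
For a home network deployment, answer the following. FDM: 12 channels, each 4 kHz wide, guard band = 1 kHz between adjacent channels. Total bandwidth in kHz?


Given: 12 channels, 4 kHz each, guard = 1 kHz
Channel bandwidth = 12 * 4 = 48 kHz
Guard bands = 11 gaps * 1 kHz = 11 kHz
Total = 48 + 11 = 59 kHz

59


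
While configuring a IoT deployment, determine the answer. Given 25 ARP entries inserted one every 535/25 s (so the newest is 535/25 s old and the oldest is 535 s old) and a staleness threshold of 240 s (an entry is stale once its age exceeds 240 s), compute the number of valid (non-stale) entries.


Ages are k * 535/25 s for k = 1..25 (spacing = 21.4000 s).
Entry k is valid iff k * 535/25 <= 240 iff k <= 25 * 240 / 535 = 11.2150
n_valid = floor(11.2150) = 11
(n_stale = 25 - 11 = 14)

11


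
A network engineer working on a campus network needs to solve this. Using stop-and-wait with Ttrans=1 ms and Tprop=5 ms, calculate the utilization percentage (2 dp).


Given: Ttrans = 1 ms, Tprop = 5 ms
RTT = 2 * Tprop = 2 * 5 = 10 ms
U = Ttrans / (Ttrans + RTT)
U = 1 / (1 + 10)
U = 1 / 11 = 0.090909
U% = 9.09%

9.09


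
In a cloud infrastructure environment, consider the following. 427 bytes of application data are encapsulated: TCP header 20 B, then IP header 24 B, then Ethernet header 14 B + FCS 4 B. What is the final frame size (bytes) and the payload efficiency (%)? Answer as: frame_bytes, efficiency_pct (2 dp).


TCP segment = 427 + 20 = 447 B
IP packet = 447 + 24 = 471 B
Ethernet frame = 471 + 14 + 4 = 489 B
Efficiency = app / frame = 427 / 489 = 0.873211 = 87.3211% -> 87.32% (2 dp)

489, 87.32


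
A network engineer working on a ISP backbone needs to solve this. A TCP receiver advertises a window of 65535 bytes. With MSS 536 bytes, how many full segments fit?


Given: RWND = 65535 bytes, MSS = 536 bytes
Full segments = floor(RWND / MSS)
Full segments = floor(65535 / 536)
Full segments = floor(122.2668) = 122

122


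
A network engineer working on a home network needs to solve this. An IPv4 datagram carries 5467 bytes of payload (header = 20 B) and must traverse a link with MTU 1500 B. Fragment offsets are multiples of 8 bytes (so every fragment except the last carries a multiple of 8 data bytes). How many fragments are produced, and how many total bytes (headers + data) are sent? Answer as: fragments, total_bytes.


Max data per non-final fragment = floor((MTU - header)/8)*8 = floor((1500 - 20)/8)*8 = floor(1480/8)*8 = 1480 B
Final fragment needs no 8-byte alignment: it can carry up to MTU - header = 1480 B
Non-final fragments needed = ceil((payload - 1480) / 1480) = ceil(3987/1480) = ceil(2.6939) = 3
Number of fragments = 3 + 1 = 4
Fragment sizes (data): 3 * 1480 B + 1027 B (last, 1027 <= 1480 OK)
Total bytes sent = payload + n_frags * header = 5467 + 4*20 = 5467 + 80 = 5547 B

4, 5547


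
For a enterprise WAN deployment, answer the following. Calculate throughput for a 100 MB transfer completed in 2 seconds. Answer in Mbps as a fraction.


Given: file = 100 MB, time = 2 s
File in Mb = 100 * 8 = 800 Mb
Throughput = 800 / 2 Mbps
Throughput = 400 Mbps

400


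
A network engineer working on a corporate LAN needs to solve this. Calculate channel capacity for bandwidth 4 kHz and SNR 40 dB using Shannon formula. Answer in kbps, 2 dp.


Given: B = 4 kHz, SNR = 40 dB
SNR linear = 10^(40/10) = 10000
1 + SNR = 10001
log2(10001) = 13.2878566418
C = 4 * 1000 * 13.2878566418 = 53151.4266 bps
C = 53.151427 kbps -> 53.15 kbps (2 dp)

53.15


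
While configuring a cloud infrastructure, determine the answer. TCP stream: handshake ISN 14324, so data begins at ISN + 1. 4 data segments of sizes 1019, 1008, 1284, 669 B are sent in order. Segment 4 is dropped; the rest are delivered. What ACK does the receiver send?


SYN uses sequence number 14324; first data byte = ISN + 1 = 14325.
Segment 1: SEQ = 14325, len = 1019 B, covers [14325, 15343]
Segment 2: SEQ = 15344, len = 1008 B, covers [15344, 16351]
Segment 3: SEQ = 16352, len = 1284 B, covers [16352, 17635]
Segment 4: SEQ = 17636, len = 669 B, covers [17636, 18304] [LOST]
In-order data received: bytes [14325, 17635] (segments 1..3).
Segment 4 missing -> gap begins at byte 17636.
Cumulative ACK = next expected in-order byte = 14325 + 1019 + 1008 + 1284 = 17636

17636


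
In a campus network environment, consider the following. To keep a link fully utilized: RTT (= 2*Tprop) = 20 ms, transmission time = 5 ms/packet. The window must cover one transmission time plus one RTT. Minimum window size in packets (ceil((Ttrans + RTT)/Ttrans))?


Given: Ttrans = 5 ms, RTT = 20 ms (= 2 * Tprop, Tprop = 10 ms)
Time until first ACK returns = Ttrans + RTT = 5 + 20 = 25 ms
Need W * Ttrans >= Ttrans + RTT  ->  W >= (Ttrans + RTT) / Ttrans
(Ttrans + RTT) / Ttrans = 25 / 5 = 5
W_min = ceil(5) = 5

5


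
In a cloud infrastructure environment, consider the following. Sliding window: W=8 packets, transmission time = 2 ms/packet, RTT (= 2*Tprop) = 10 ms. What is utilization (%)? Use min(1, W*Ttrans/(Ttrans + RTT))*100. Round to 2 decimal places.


Given: W = 8, Ttrans = 2 ms, RTT = 10 ms (= 2 * Tprop, Tprop = 5 ms)
Cycle time = Ttrans + RTT = 2 + 10 = 12 ms (first packet sent until its ACK returns)
W * Ttrans = 8 * 2 = 16 ms of sending per cycle
W * Ttrans / (Ttrans + RTT) = 16 / 12 = 1.333333
U = min(1, 1.333333) = 1.000000
U% = 100.00%

100.00


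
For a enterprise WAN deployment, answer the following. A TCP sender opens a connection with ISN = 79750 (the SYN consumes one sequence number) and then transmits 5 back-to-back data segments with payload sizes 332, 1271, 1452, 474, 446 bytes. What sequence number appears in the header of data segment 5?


The SYN occupies sequence number ISN = 79750, so the first data byte is ISN + 1 = 79751.
SEQ of data segment i = (ISN + 1) + sum of payload sizes of segments 1..i-1.
Segment 1: SEQ = 79751, payload = 332 bytes
Segment 2: SEQ = 80083, payload = 1271 bytes
Segment 3: SEQ = 81354, payload = 1452 bytes
Segment 4: SEQ = 82806, payload = 474 bytes
Segment 5: SEQ = 83280, payload = 446 bytes
SEQ of segment 5 = 79751 + 332 + 1271 + 1452 + 474 = 83280

83280


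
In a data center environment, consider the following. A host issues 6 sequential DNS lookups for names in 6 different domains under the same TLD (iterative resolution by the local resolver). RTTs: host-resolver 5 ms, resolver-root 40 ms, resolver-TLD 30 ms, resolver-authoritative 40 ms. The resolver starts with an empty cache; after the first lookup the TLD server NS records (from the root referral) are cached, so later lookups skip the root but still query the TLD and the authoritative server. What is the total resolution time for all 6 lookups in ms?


Lookup 1 (cold cache): local + root + TLD + auth = 5 + 40 + 30 + 40 = 115 ms
Lookups 2..6 (TLD NS cached -> skip root; new domain -> still ask TLD and auth): local + TLD + auth = 5 + 30 + 40 = 75 ms each
Remaining 5 lookups: 5 * 75 = 375 ms
Total = 115 + 375 = 490 ms

490


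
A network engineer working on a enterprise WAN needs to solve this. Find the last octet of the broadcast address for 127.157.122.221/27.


Given: IP = 127.157.122.221, prefix = /27
Host bits = 32 - 27 = 5
Network last octet = 221 AND mask = 192
Host part size = 2^5 - 1 = 31
Broadcast last octet = 192 OR 31 = 223

223


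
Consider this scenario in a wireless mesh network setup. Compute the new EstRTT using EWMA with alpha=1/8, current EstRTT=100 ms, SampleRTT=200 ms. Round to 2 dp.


Given: EstRTT = 100 ms, SampleRTT = 200 ms, alpha = 1/8
New EstRTT = (1 - alpha) * EstRTT + alpha * SampleRTT
(7/8) * 100 = 87.5
(1/8) * 200 = 25
New EstRTT = 87.5 + 25 = 112.5 ms -> 112.50 ms (2 dp)

112.50


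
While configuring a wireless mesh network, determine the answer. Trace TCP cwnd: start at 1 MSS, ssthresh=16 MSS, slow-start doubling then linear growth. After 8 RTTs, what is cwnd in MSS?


RTT 0: cwnd = 1 MSS (initial)
RTT 1: cwnd = 2 MSS (slow start, doubled)
RTT 2: cwnd = 4 MSS (slow start, doubled)
RTT 3: cwnd = 8 MSS (slow start, doubled)
RTT 4: cwnd = 16 MSS (slow start, doubled)
RTT 5: cwnd = 17 MSS (congestion avoidance, +1)
RTT 6: cwnd = 18 MSS (congestion avoidance, +1)
RTT 7: cwnd = 19 MSS (congestion avoidance, +1)
RTT 8: cwnd = 20 MSS (congestion avoidance, +1)

20


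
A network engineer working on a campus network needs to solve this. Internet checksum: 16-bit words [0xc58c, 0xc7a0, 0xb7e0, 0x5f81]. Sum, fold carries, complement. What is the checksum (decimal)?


Given words: [0xc58c, 0xc7a0, 0xb7e0, 0x5f81]
Step 1: Sum all words
Raw sum = 50572 + 51104 + 47072 + 24449 = 173197
Step 2: Fold carry: (42125 + 2) = 42127
One's complement = ~42127 & 0xFFFF = 23408

23408


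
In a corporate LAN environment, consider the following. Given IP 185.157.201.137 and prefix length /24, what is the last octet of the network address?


Given: IP = 185.157.201.137, prefix = /24
Subnet mask = 255.255.255.0
Last octet of IP: 137
Last octet of mask: 0
Network last octet = 137 AND 0 = 0

0


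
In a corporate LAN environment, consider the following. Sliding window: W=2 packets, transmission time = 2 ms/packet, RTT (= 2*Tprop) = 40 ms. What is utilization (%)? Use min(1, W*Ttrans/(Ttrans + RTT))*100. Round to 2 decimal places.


Given: W = 2, Ttrans = 2 ms, RTT = 40 ms (= 2 * Tprop, Tprop = 20 ms)
Cycle time = Ttrans + RTT = 2 + 40 = 42 ms (first packet sent until its ACK returns)
W * Ttrans = 2 * 2 = 4 ms of sending per cycle
W * Ttrans / (Ttrans + RTT) = 4 / 42 = 0.095238
U = min(1, 0.095238) = 0.095238
U% = 9.52%

9.52


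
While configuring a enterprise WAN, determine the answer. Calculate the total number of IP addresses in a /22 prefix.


Given: CIDR prefix /22
Host bits = 32 - 22 = 10
Total addresses = 2^10 = 1024

1024


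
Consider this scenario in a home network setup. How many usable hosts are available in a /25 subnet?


Given: subnet mask /25
Host bits = 32 - 25 = 7
Total addresses = 2^7 = 128
Usable hosts = 128 - 2 (network + broadcast) = 126

126


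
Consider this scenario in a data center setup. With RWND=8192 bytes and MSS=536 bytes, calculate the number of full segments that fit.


Given: RWND = 8192 bytes, MSS = 536 bytes
Full segments = floor(RWND / MSS)
Full segments = floor(8192 / 536)
Full segments = floor(15.2836) = 15

15


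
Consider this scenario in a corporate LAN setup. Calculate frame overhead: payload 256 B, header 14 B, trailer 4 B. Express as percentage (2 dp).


Given: payload = 256 B, header = 14 B, trailer = 4 B
Overhead bytes = header + trailer = 14 + 4 = 18
Total frame = payload + overhead = 256 + 18 = 274
Overhead % = 18 / 274 * 100 = 6.5693% -> 6.57% (2 dp)

6.57


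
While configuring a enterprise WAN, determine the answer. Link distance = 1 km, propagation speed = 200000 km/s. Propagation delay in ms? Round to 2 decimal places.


Given: distance = 1 km, speed = 200000 km/s
Delay = distance / speed = 1 / 200000 seconds
Delay in ms = 1 * 1000 / 200000
Delay = 0.0050 ms
Rounded to 2 dp = 0.01 ms

0.01


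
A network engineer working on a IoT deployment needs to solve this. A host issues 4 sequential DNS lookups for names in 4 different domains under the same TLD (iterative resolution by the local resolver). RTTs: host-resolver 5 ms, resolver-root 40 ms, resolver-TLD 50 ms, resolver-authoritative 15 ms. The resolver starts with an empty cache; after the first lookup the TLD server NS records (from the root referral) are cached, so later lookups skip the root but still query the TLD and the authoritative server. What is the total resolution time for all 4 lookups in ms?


Lookup 1 (cold cache): local + root + TLD + auth = 5 + 40 + 50 + 15 = 110 ms
Lookups 2..4 (TLD NS cached -> skip root; new domain -> still ask TLD and auth): local + TLD + auth = 5 + 50 + 15 = 70 ms each
Remaining 3 lookups: 3 * 70 = 210 ms
Total = 110 + 210 = 320 ms

320


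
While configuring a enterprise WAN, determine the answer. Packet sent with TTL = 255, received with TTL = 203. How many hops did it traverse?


Given: initial TTL = 255, received TTL = 203
Hops = initial TTL - received TTL
Hops = 255 - 203 = 52

52


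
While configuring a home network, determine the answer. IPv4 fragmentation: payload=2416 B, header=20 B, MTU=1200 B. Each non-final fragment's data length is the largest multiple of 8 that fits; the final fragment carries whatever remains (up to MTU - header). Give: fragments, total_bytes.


Max data per non-final fragment = floor((MTU - header)/8)*8 = floor((1200 - 20)/8)*8 = floor(1180/8)*8 = 1176 B
Final fragment needs no 8-byte alignment: it can carry up to MTU - header = 1180 B
Non-final fragments needed = ceil((payload - 1180) / 1176) = ceil(1236/1176) = ceil(1.0510) = 2
Number of fragments = 2 + 1 = 3
Fragment sizes (data): 2 * 1176 B + 64 B (last, 64 <= 1180 OK)
Total bytes sent = payload + n_frags * header = 2416 + 3*20 = 2416 + 60 = 2476 B

3, 2476


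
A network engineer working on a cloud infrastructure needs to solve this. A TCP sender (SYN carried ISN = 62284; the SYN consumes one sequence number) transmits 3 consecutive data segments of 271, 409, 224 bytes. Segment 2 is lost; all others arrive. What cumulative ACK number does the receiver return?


SYN uses sequence number 62284; first data byte = ISN + 1 = 62285.
Segment 1: SEQ = 62285, len = 271 B, covers [62285, 62555]
Segment 2: SEQ = 62556, len = 409 B, covers [62556, 62964] [LOST]
Segment 3: SEQ = 62965, len = 224 B, covers [62965, 63188]
In-order data received: bytes [62285, 62555] (segments 1..1).
Segment 2 missing -> gap begins at byte 62556; later segments buffered out of order.
Cumulative ACK = next expected in-order byte = 62285 + 271 = 62556

62556


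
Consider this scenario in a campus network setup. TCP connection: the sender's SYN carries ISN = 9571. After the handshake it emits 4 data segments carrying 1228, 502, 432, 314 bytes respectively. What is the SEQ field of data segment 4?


The SYN occupies sequence number ISN = 9571, so the first data byte is ISN + 1 = 9572.
SEQ of data segment i = (ISN + 1) + sum of payload sizes of segments 1..i-1.
Segment 1: SEQ = 9572, payload = 1228 bytes
Segment 2: SEQ = 10800, payload = 502 bytes
Segment 3: SEQ = 11302, payload = 432 bytes
Segment 4: SEQ = 11734, payload = 314 bytes
SEQ of segment 4 = 9572 + 1228 + 502 + 432 = 11734

11734


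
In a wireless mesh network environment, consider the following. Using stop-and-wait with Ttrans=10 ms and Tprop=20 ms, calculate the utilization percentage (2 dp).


Given: Ttrans = 10 ms, Tprop = 20 ms
RTT = 2 * Tprop = 2 * 20 = 40 ms
U = Ttrans / (Ttrans + RTT)
U = 10 / (10 + 40)
U = 10 / 50 = 0.2
U% = 20.00%

20.00
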